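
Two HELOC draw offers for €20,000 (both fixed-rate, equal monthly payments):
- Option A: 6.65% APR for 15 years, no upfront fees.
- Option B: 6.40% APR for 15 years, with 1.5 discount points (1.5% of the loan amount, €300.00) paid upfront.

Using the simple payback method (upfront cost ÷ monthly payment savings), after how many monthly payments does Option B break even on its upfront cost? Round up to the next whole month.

110 months

Option A: monthly rate = 6.65%/12 = 0.0055417; payment = 20,000 × 0.0055417 / (1 − (1+0.0055417)^−180) = €175.87.
Option B: monthly rate = 6.4%/12 = 0.0053333; payment = 20,000 × 0.0053333 / (1 − (1+0.0053333)^−180) = €173.12.
Monthly savings = €175.87 − €173.12 = €2.75.
Break-even = €300.00 / €2.75 = 109.09 → 110 months.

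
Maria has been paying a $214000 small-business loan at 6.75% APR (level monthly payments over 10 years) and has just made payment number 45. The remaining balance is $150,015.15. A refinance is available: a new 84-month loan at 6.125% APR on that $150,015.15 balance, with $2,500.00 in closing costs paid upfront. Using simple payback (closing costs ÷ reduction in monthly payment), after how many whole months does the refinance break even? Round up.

10 months

Current payment = 214,000 × 6.75%/12 / (1 − (1+0.0056250)^−120) = $2,457.24.
Refinanced payment = 150,015.15 × 0.0051042 / (1 − (1+0.0051042)^−84) = $2,200.51.
Monthly savings = $2,457.24 − $2,200.51 = $256.73.
Break-even = $2,500.00 / $256.73 = 9.74 → 10 months.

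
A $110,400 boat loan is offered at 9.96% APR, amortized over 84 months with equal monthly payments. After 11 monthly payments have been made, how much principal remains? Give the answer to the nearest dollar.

$99,916

With monthly rate i = 9.96%/12 = 0.0083000, the balance after k of n payments is P · [(1+i)^n − (1+i)^k] / [(1+i)^n − 1].
(1+0.0083000)^84 = 2.00235208 and (1+0.0083000)^11 = 1.09518488, so the balance is 110,400 × (2.00235208 − 1.09518488) / (2.00235208 − 1) = $99,916.25.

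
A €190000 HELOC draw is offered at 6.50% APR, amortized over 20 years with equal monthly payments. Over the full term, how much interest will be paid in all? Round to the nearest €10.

At 6.50% the monthly rate is 0.0054167, so the payment is 190,000 × 0.0054167 / (1 − 1.0054167^−240) = €1,416.59.
Total paid = 240 × €1,416.59 = €339,981.60; interest = €339,981.60 − €190,000 = €149,981.60.

€149,980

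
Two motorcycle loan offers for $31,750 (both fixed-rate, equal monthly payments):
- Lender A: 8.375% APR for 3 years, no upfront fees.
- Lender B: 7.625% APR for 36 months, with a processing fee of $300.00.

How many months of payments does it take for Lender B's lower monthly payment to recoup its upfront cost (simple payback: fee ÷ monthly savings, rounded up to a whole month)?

Lender A: at 8.375% the monthly rate is 0.0069792, so the payment is 31,750 × 0.0069792 / (1 − 1.0069792^−36) = $1,000.43.
Lender B: at 7.625% the monthly rate is 0.0063542, so the payment is 31,750 × 0.0063542 / (1 − 1.0063542^−36) = $989.45.
Monthly savings = $1,000.43 − $989.45 = $10.98.
Break-even = $300.00 / $10.98 = 27.32 → 28 months.

28 months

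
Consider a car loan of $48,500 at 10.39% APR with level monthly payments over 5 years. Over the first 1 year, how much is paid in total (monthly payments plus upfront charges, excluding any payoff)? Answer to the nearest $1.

At 10.39% the monthly rate is 0.0086583, so the payment is 48,500 × 0.0086583 / (1 − 1.0086583^−60) = $1,039.81.
Total outlay = 12 × $1,039.81 = $12,477.72.

$12,478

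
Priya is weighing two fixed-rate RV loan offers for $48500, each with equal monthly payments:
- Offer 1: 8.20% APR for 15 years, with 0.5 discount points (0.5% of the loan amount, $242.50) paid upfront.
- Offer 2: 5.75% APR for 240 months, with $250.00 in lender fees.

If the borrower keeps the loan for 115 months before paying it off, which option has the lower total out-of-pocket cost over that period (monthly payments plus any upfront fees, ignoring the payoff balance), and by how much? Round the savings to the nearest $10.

Offer 1: at 8.20% the monthly rate is 0.0068333, so the payment is 48,500 × 0.0068333 / (1 − 1.0068333^−180) = $469.11.
Offer 2: at 5.75% the monthly rate is 0.0047917, so the payment is 48,500 × 0.0047917 / (1 − 1.0047917^−240) = $340.51.
Over 115 months: Offer 1 costs 115 × $469.11 + $242.50 = $54,190.15; Offer 2 costs 115 × $340.51 + $250.00 = $39,408.65.
Offer 2 is cheaper by $54,190.15 − $39,408.65 = $14,781.50.

Offer 2 by $14,780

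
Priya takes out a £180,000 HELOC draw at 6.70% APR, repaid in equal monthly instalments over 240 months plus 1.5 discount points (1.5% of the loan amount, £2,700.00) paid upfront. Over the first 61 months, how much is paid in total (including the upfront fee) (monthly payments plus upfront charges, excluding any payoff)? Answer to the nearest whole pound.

£85,862

Monthly rate = 6.7%/12 = 0.0055833; payment = 180,000 × 0.0055833 / (1 − (1+0.0055833)^−240) = £1,363.31.
Total outlay = 61 × £1,363.31 + £2,700.00 = £85,861.91.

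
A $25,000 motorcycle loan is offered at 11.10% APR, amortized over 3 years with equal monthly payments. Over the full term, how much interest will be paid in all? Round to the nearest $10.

Monthly rate = 11.1%/12 = 0.0092500; payment = 25,000 × 0.0092500 / (1 − (1+0.0092500)^−36) = $819.65.
Total paid = 36 × $819.65 = $29,507.40; interest = $29,507.40 − $25,000 = $4,507.40.

$4,510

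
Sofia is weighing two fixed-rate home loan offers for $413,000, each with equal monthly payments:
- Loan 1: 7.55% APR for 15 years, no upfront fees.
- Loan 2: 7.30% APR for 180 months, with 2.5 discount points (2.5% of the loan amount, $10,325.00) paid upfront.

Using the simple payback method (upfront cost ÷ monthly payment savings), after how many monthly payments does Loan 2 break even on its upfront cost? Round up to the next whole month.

Loan 1: at 7.55% the monthly rate is 0.0062917, so the payment is 413,000 × 0.0062917 / (1 − 1.0062917^−180) = $3,840.31.
Loan 2: at 7.30% the monthly rate is 0.0060833, so the payment is 413,000 × 0.0060833 / (1 − 1.0060833^−180) = $3,781.77.
Monthly savings = $3,840.31 − $3,781.77 = $58.54.
Break-even = $10,325.00 / $58.54 = 176.38 → 177 months.

177 months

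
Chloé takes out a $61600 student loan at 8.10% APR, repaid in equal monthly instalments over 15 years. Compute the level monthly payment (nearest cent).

Monthly rate = 8.1%/12 = 0.0067500; payment = 61,600 × 0.0067500 / (1 − (1+0.0067500)^−180) = $592.24.

$592.24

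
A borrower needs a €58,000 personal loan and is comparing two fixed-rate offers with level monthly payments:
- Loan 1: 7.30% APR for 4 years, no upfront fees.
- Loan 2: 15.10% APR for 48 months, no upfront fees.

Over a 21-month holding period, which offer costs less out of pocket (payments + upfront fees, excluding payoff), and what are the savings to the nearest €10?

Loan 1: at 7.30% the monthly rate is 0.0060833, so the payment is 58,000 × 0.0060833 / (1 − 1.0060833^−48) = €1,396.97.
Loan 2: at 15.10% the monthly rate is 0.0125833, so the payment is 58,000 × 0.0125833 / (1 − 1.0125833^−48) = €1,617.12.
Over 21 months: Loan 1 costs 21 × €1,396.97 = €29,336.37; Loan 2 costs 21 × €1,617.12 = €33,959.52.
Loan 1 is cheaper by €33,959.52 − €29,336.37 = €4,623.15.

Loan 1 by €4,620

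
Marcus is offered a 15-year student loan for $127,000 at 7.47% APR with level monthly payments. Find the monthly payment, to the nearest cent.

$1,175.14

Monthly rate = 7.47%/12 = 0.0062250; payment = 127,000 × 0.0062250 / (1 − (1+0.0062250)^−180) = $1,175.14.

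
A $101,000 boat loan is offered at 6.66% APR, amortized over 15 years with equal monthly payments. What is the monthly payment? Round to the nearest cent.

$888.73

Monthly rate = 6.66%/12 = 0.0055500; payment = 101,000 × 0.0055500 / (1 − (1+0.0055500)^−180) = $888.73.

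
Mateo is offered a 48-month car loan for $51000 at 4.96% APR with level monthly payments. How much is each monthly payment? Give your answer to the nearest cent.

$1,173.57

At 4.96% the monthly rate is 0.0041333, so the payment is 51,000 × 0.0041333 / (1 − 1.0041333^−48) = $1,173.57.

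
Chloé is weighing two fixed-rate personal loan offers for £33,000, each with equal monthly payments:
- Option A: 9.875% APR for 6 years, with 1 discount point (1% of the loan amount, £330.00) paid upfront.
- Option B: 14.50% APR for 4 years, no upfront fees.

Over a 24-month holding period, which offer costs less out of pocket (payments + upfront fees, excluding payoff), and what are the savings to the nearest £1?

Option A by £6,889

Option A: monthly rate = 9.875%/12 = 0.0082292; payment = 33,000 × 0.0082292 / (1 − (1+0.0082292)^−72) = £609.27.
Option B: at 14.50% the monthly rate is 0.0120833, so the payment is 33,000 × 0.0120833 / (1 − 1.0120833^−48) = £910.07.
Over 24 months: Option A costs 24 × £609.27 + £330.00 = £14,952.48; Option B costs 24 × £910.07 = £21,841.68.
Option A is cheaper by £21,841.68 − £14,952.48 = £6,889.20.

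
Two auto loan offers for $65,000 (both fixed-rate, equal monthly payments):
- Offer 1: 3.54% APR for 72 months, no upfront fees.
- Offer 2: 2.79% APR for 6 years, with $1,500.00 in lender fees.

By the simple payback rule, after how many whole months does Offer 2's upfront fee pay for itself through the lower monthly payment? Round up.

69 months

Offer 1: at 3.54% the monthly rate is 0.0029500, so the payment is 65,000 × 0.0029500 / (1 − 1.0029500^−72) = $1,003.37.
Offer 2: at 2.79% the monthly rate is 0.0023250, so the payment is 65,000 × 0.0023250 / (1 − 1.0023250^−72) = $981.49.
Monthly savings = $1,003.37 − $981.49 = $21.88.
Break-even = $1,500.00 / $21.88 = 68.56 → 69 months.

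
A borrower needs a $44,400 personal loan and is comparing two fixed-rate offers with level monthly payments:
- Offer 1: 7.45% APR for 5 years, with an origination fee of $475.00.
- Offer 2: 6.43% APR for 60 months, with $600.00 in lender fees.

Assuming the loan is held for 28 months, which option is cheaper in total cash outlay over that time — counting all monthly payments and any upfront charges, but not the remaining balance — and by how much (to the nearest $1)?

Offer 1: monthly rate = 7.45%/12 = 0.0062083; payment = 44,400 × 0.0062083 / (1 − (1+0.0062083)^−60) = $888.63.
Offer 2: monthly rate = 6.43%/12 = 0.0053583; payment = 44,400 × 0.0053583 / (1 − (1+0.0053583)^−60) = $867.28.
Over 28 months: Offer 1 costs 28 × $888.63 + $475.00 = $25,356.64; Offer 2 costs 28 × $867.28 + $600.00 = $24,883.84.
Offer 2 is cheaper by $25,356.64 − $24,883.84 = $472.80.

Offer 2 by $473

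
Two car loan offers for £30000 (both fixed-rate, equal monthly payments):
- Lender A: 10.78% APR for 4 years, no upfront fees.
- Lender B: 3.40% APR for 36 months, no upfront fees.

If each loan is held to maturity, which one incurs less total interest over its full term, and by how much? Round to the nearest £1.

Lender B by £5,465

Lender A: at 10.78% the monthly rate is 0.0089833, so the payment is 30,000 × 0.0089833 / (1 − 1.0089833^−48) = £772.16.
Total interest on Lender A = 48 × £772.16 − £30,000 = £7,063.68.
Lender B: at 3.40% the monthly rate is 0.0028333, so the payment is 30,000 × 0.0028333 / (1 − 1.0028333^−36) = £877.73.
Total interest on Lender B = 36 × £877.73 − £30,000 = £1,598.28.
Lender B is lower by £5,465.40.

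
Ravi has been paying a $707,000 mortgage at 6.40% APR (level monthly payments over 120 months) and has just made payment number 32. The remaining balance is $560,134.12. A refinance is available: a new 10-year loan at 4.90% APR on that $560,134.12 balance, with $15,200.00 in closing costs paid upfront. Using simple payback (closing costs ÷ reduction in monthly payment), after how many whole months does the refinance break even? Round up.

Current payment = 707,000 × 6.4%/12 / (1 − (1+0.0053333)^−120) = $7,991.92.
Refinanced payment = 560,134.12 × 0.0040833 / (1 − (1+0.0040833)^−120) = $5,913.75.
Monthly savings = $7,991.92 − $5,913.75 = $2,078.17.
Break-even = $15,200.00 / $2,078.17 = 7.31 → 8 months.

8 months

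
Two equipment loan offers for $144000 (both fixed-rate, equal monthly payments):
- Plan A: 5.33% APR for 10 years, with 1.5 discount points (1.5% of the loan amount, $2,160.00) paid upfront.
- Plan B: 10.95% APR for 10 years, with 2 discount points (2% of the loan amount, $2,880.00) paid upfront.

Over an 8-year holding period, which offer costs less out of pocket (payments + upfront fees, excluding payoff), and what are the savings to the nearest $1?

Plan A: monthly rate = 5.33%/12 = 0.0044417; payment = 144,000 × 0.0044417 / (1 − (1+0.0044417)^−120) = $1,550.68.
Plan B: at 10.95% the monthly rate is 0.0091250, so the payment is 144,000 × 0.0091250 / (1 − 1.0091250^−120) = $1,979.53.
Over 96 months: Plan A costs 96 × $1,550.68 + $2,160.00 = $151,025.28; Plan B costs 96 × $1,979.53 + $2,880.00 = $192,914.88.
Plan A is cheaper by $192,914.88 − $151,025.28 = $41,889.60.

Plan A by $41,890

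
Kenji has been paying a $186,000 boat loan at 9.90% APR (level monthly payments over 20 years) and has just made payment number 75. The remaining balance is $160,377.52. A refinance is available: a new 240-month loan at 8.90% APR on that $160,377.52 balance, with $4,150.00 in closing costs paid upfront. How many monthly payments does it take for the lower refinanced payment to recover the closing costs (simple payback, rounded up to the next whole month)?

Current payment = 186,000 × 9.9%/12 / (1 − (1+0.0082500)^−240) = $1,782.63.
Refinanced payment = 160,377.52 × 0.0074167 / (1 − (1+0.0074167)^−240) = $1,432.66.
Monthly savings = $1,782.63 − $1,432.66 = $349.97.
Break-even = $4,150.00 / $349.97 = 11.86 → 12 months.

12 months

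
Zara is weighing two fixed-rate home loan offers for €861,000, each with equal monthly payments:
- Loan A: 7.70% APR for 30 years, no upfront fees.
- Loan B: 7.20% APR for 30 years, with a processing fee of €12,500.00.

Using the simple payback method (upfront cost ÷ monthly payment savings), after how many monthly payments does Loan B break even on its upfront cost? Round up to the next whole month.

Loan A: monthly rate = 7.7%/12 = 0.0064167; payment = 861,000 × 0.0064167 / (1 − (1+0.0064167)^−360) = €6,138.59.
Loan B: monthly rate = 7.2%/12 = 0.0060000; payment = 861,000 × 0.0060000 / (1 − (1+0.0060000)^−360) = €5,844.37.
Monthly savings = €6,138.59 − €5,844.37 = €294.22.
Break-even = €12,500.00 / €294.22 = 42.49 → 43 months.

43 months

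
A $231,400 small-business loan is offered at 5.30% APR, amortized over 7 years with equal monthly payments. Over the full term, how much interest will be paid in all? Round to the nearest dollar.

$46,078

Monthly rate = 5.3%/12 = 0.0044167; payment = 231,400 × 0.0044167 / (1 − (1+0.0044167)^−84) = $3,303.31.
Total paid = 84 × $3,303.31 = $277,478.04; interest = $277,478.04 − $231,400 = $46,078.04.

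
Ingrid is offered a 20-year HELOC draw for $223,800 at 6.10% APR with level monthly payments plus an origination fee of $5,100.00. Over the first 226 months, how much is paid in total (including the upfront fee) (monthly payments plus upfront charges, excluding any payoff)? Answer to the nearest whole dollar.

$370,386

At 6.10% the monthly rate is 0.0050833, so the payment is 223,800 × 0.0050833 / (1 − 1.0050833^−240) = $1,616.31.
Total outlay = 226 × $1,616.31 + $5,100.00 = $370,386.06.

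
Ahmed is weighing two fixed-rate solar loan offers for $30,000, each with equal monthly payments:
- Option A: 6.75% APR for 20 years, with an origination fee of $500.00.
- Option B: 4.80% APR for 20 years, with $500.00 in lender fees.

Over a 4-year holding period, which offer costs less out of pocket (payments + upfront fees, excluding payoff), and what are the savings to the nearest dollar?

Option B by $1,604

Option A: monthly rate = 6.75%/12 = 0.0056250; payment = 30,000 × 0.0056250 / (1 − (1+0.0056250)^−240) = $228.11.
Option B: at 4.80% the monthly rate is 0.0040000, so the payment is 30,000 × 0.0040000 / (1 − 1.0040000^−240) = $194.69.
Over 48 months: Option A costs 48 × $228.11 + $500.00 = $11,449.28; Option B costs 48 × $194.69 + $500.00 = $9,845.12.
Option B is cheaper by $11,449.28 − $9,845.12 = $1,604.16.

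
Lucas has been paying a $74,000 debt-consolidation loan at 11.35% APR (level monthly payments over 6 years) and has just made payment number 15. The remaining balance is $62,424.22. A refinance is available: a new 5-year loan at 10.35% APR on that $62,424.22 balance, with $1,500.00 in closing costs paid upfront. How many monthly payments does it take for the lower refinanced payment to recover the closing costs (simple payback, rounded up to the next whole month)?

Current payment = 74,000 × 11.35%/12 / (1 − (1+0.0094583)^−72) = $1,421.82.
Refinanced payment = 62,424.22 × 0.0086250 / (1 − (1+0.0086250)^−60) = $1,337.11.
Monthly savings = $1,421.82 − $1,337.11 = $84.71.
Break-even = $1,500.00 / $84.71 = 17.71 → 18 months.

18 months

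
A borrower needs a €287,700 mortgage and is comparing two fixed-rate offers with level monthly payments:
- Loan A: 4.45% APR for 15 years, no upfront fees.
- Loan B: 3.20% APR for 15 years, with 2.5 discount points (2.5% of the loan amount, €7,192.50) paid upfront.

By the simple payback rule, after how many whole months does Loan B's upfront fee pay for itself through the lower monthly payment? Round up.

Loan A: monthly rate = 4.45%/12 = 0.0037083; payment = 287,700 × 0.0037083 / (1 − (1+0.0037083)^−180) = €2,193.54.
Loan B: at 3.20% the monthly rate is 0.0026667, so the payment is 287,700 × 0.0026667 / (1 − 1.0026667^−180) = €2,014.59.
Monthly savings = €2,193.54 − €2,014.59 = €178.95.
Break-even = €7,192.50 / €178.95 = 40.19 → 41 months.

41 months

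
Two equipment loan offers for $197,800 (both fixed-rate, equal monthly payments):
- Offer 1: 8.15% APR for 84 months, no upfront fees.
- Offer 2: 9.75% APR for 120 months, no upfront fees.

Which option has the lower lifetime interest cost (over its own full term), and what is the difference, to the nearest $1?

Offer 1 by $50,185

Offer 1: monthly rate = 8.15%/12 = 0.0067917; payment = 197,800 × 0.0067917 / (1 − (1+0.0067917)^−84) = $3,097.76.
Total interest on Offer 1 = 84 × $3,097.76 − $197,800 = $62,411.84.
Offer 2: monthly rate = 9.75%/12 = 0.0081250; payment = 197,800 × 0.0081250 / (1 − (1+0.0081250)^−120) = $2,586.64.
Total interest on Offer 2 = 120 × $2,586.64 − $197,800 = $112,596.80.
Offer 1 is lower by $50,184.96.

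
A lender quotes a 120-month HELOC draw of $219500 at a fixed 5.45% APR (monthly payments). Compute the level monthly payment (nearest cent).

At 5.45% the monthly rate is 0.0045417, so the payment is 219,500 × 0.0045417 / (1 − 1.0045417^−120) = $2,376.72.

$2,376.72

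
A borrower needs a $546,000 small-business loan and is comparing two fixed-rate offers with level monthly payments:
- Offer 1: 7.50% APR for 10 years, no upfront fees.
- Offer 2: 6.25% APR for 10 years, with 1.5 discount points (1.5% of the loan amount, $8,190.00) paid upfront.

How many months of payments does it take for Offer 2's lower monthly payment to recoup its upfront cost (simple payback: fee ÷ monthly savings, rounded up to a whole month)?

24 months

Offer 1: at 7.50% the monthly rate is 0.0062500, so the payment is 546,000 × 0.0062500 / (1 − 1.0062500^−120) = $6,481.12.
Offer 2: at 6.25% the monthly rate is 0.0052083, so the payment is 546,000 × 0.0052083 / (1 − 1.0052083^−120) = $6,130.49.
Monthly savings = $6,481.12 − $6,130.49 = $350.63.
Break-even = $8,190.00 / $350.63 = 23.36 → 24 months.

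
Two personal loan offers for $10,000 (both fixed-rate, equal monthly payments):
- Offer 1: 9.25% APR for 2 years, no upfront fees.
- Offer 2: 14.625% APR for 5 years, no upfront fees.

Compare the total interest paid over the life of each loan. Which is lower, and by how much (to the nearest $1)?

Offer 1 by $3,164

Offer 1: monthly rate = 9.25%/12 = 0.0077083; payment = 10,000 × 0.0077083 / (1 − (1+0.0077083)^−24) = $458.00.
Total interest on Offer 1 = 24 × $458.00 − $10,000 = $992.00.
Offer 2: at 14.625% the monthly rate is 0.0121875, so the payment is 10,000 × 0.0121875 / (1 − 1.0121875^−60) = $235.94.
Total interest on Offer 2 = 60 × $235.94 − $10,000 = $4,156.40.
Offer 1 is lower by $3,164.40.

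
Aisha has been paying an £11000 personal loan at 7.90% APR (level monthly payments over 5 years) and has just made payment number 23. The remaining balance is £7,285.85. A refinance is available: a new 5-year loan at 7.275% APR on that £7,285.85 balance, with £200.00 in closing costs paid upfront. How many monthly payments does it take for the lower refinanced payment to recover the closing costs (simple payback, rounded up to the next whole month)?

3 months

Current payment = 11,000 × 7.9%/12 / (1 − (1+0.0065833)^−60) = £222.51.
Refinanced payment = 7,285.85 × 0.0060625 / (1 − (1+0.0060625)^−60) = £145.22.
Monthly savings = £222.51 − £145.22 = £77.29.
Break-even = £200.00 / £77.29 = 2.59 → 3 months.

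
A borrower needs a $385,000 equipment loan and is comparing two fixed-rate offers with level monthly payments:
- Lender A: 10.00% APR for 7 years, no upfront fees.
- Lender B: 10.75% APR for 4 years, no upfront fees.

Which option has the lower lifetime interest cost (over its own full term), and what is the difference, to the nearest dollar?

Lender A: at 10.00% the monthly rate is 0.0083333, so the payment is 385,000 × 0.0083333 / (1 − 1.0083333^−84) = $6,391.46.
Total interest on Lender A = 84 × $6,391.46 − $385,000 = $151,882.64.
Lender B: at 10.75% the monthly rate is 0.0089583, so the payment is 385,000 × 0.0089583 / (1 − 1.0089583^−48) = $9,903.85.
Total interest on Lender B = 48 × $9,903.85 − $385,000 = $90,384.80.
Lender B is lower by $61,497.84.

Lender B by $61,498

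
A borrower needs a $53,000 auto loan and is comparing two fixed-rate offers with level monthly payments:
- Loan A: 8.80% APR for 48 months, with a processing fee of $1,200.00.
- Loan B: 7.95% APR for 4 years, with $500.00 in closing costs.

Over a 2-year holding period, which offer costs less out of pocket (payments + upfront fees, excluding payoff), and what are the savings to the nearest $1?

Loan A: at 8.80% the monthly rate is 0.0073333, so the payment is 53,000 × 0.0073333 / (1 − 1.0073333^−48) = $1,313.88.
Loan B: monthly rate = 7.95%/12 = 0.0066250; payment = 53,000 × 0.0066250 / (1 − (1+0.0066250)^−48) = $1,292.64.
Over 24 months: Loan A costs 24 × $1,313.88 + $1,200.00 = $32,733.12; Loan B costs 24 × $1,292.64 + $500.00 = $31,523.36.
Loan B is cheaper by $32,733.12 − $31,523.36 = $1,209.76.

Loan B by $1,210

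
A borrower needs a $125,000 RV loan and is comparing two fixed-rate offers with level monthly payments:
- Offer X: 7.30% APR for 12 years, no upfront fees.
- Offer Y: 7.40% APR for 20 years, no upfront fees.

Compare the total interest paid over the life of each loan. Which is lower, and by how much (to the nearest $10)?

Offer X: monthly rate = 7.3%/12 = 0.0060833; payment = 125,000 × 0.0060833 / (1 − (1+0.0060833)^−144) = $1,305.55.
Total interest on Offer X = 144 × $1,305.55 − $125,000 = $62,999.20.
Offer Y: at 7.40% the monthly rate is 0.0061667, so the payment is 125,000 × 0.0061667 / (1 − 1.0061667^−240) = $999.36.
Total interest on Offer Y = 240 × $999.36 − $125,000 = $114,846.40.
Offer X is lower by $51,847.20.

Offer X by $51,850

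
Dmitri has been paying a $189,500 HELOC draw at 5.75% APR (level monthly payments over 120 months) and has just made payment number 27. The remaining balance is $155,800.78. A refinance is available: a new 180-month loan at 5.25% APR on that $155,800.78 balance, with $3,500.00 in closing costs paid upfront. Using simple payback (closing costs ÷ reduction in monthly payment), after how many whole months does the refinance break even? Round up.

5 months

Current payment = 189,500 × 5.75%/12 / (1 − (1+0.0047917)^−120) = $2,080.13.
Refinanced payment = 155,800.78 × 0.0043750 / (1 − (1+0.0043750)^−180) = $1,252.45.
Monthly savings = $2,080.13 − $1,252.45 = $827.68.
Break-even = $3,500.00 / $827.68 = 4.23 → 5 months.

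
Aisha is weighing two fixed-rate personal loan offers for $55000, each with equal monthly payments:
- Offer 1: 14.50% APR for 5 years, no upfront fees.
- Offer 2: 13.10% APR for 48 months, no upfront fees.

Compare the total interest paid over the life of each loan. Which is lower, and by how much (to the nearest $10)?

Offer 2 by $6,690

Offer 1: monthly rate = 14.5%/12 = 0.0120833; payment = 55,000 × 0.0120833 / (1 − (1+0.0120833)^−60) = $1,294.06.
Total interest on Offer 1 = 60 × $1,294.06 − $55,000 = $22,643.60.
Offer 2: monthly rate = 13.1%/12 = 0.0109167; payment = 55,000 × 0.0109167 / (1 − (1+0.0109167)^−48) = $1,478.24.
Total interest on Offer 2 = 48 × $1,478.24 − $55,000 = $15,955.52.
Offer 2 is lower by $6,688.08.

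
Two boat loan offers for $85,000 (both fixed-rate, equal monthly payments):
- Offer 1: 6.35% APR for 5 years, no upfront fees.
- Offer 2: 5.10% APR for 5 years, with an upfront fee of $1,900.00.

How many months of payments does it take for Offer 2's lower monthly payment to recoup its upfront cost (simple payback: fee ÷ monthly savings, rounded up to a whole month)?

Offer 1: monthly rate = 6.35%/12 = 0.0052917; payment = 85,000 × 0.0052917 / (1 − (1+0.0052917)^−60) = $1,657.16.
Offer 2: at 5.10% the monthly rate is 0.0042500, so the payment is 85,000 × 0.0042500 / (1 − 1.0042500^−60) = $1,607.95.
Monthly savings = $1,657.16 − $1,607.95 = $49.21.
Break-even = $1,900.00 / $49.21 = 38.61 → 39 months.

39 months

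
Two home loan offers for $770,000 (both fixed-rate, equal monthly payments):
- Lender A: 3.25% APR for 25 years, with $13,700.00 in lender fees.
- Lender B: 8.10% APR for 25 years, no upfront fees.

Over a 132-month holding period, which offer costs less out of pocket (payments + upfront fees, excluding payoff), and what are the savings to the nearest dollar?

Lender A by $282,211

Lender A: monthly rate = 3.25%/12 = 0.0027083; payment = 770,000 × 0.0027083 / (1 − (1+0.0027083)^−300) = $3,752.33.
Lender B: monthly rate = 8.1%/12 = 0.0067500; payment = 770,000 × 0.0067500 / (1 − (1+0.0067500)^−300) = $5,994.08.
Over 132 months: Lender A costs 132 × $3,752.33 + $13,700.00 = $509,007.56; Lender B costs 132 × $5,994.08 = $791,218.56.
Lender A is cheaper by $791,218.56 − $509,007.56 = $282,211.00.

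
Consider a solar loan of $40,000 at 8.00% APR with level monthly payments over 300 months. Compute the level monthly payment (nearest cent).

At 8.00% the monthly rate is 0.0066667, so the payment is 40,000 × 0.0066667 / (1 − 1.0066667^−300) = $308.73.

$308.73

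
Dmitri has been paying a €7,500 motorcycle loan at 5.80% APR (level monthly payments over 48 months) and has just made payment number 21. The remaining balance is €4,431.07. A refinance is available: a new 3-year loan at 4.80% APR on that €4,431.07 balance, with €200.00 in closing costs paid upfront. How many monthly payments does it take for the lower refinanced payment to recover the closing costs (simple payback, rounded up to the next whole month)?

5 months

Current payment = 7,500 × 5.8%/12 / (1 − (1+0.0048333)^−48) = €175.45.
Refinanced payment = 4,431.07 × 0.0040000 / (1 − (1+0.0040000)^−36) = €132.41.
Monthly savings = €175.45 − €132.41 = €43.04.
Break-even = €200.00 / €43.04 = 4.65 → 5 months.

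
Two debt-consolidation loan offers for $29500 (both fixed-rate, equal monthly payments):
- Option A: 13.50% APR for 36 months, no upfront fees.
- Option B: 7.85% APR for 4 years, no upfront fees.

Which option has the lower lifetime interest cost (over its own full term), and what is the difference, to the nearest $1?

Option A: at 13.50% the monthly rate is 0.0112500, so the payment is 29,500 × 0.0112500 / (1 − 1.0112500^−36) = $1,001.09.
Total interest on Option A = 36 × $1,001.09 − $29,500 = $6,539.24.
Option B: monthly rate = 7.85%/12 = 0.0065417; payment = 29,500 × 0.0065417 / (1 − (1+0.0065417)^−48) = $718.11.
Total interest on Option B = 48 × $718.11 − $29,500 = $4,969.28.
Option B is lower by $1,569.96.

Option B by $1,570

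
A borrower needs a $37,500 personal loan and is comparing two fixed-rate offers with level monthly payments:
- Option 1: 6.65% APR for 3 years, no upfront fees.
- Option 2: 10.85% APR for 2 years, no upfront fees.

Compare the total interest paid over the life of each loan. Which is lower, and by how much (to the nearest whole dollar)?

Option 1: monthly rate = 6.65%/12 = 0.0055417; payment = 37,500 × 0.0055417 / (1 − (1+0.0055417)^−36) = $1,151.90.
Total interest on Option 1 = 36 × $1,151.90 − $37,500 = $3,968.40.
Option 2: at 10.85% the monthly rate is 0.0090417, so the payment is 37,500 × 0.0090417 / (1 − 1.0090417^−24) = $1,745.18.
Total interest on Option 2 = 24 × $1,745.18 − $37,500 = $4,384.32.
Option 1 is lower by $415.92.

Option 1 by $416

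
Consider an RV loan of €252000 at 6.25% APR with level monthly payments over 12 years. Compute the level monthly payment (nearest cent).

At 6.25% the monthly rate is 0.0052083, so the payment is 252,000 × 0.0052083 / (1 − 1.0052083^−144) = €2,491.87.

€2,491.87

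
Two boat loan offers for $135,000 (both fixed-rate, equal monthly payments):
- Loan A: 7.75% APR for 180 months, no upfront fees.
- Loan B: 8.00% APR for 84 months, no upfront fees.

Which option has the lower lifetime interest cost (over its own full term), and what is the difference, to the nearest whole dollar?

Loan A: monthly rate = 7.75%/12 = 0.0064583; payment = 135,000 × 0.0064583 / (1 − (1+0.0064583)^−180) = $1,270.72.
Total interest on Loan A = 180 × $1,270.72 − $135,000 = $93,729.60.
Loan B: monthly rate = 8%/12 = 0.0066667; payment = 135,000 × 0.0066667 / (1 − (1+0.0066667)^−84) = $2,104.14.
Total interest on Loan B = 84 × $2,104.14 − $135,000 = $41,747.76.
Loan B is lower by $51,981.84.

Loan B by $51,982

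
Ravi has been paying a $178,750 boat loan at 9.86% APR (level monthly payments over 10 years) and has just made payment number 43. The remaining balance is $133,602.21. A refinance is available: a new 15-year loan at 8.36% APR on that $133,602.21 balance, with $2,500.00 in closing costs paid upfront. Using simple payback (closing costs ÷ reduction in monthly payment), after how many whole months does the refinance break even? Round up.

Current payment = 178,750 × 9.86%/12 / (1 − (1+0.0082167)^−120) = $2,348.36.
Refinanced payment = 133,602.21 × 0.0069667 / (1 − (1+0.0069667)^−180) = $1,304.69.
Monthly savings = $2,348.36 − $1,304.69 = $1,043.67.
Break-even = $2,500.00 / $1,043.67 = 2.40 → 3 months.

3 months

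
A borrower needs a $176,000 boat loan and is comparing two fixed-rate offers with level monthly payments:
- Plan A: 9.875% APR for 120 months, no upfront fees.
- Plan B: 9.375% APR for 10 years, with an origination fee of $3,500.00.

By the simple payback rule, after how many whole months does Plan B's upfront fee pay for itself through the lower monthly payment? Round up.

Plan A: monthly rate = 9.875%/12 = 0.0082292; payment = 176,000 × 0.0082292 / (1 − (1+0.0082292)^−120) = $2,313.69.
Plan B: at 9.375% the monthly rate is 0.0078125, so the payment is 176,000 × 0.0078125 / (1 − 1.0078125^−120) = $2,265.37.
Monthly savings = $2,313.69 − $2,265.37 = $48.32.
Break-even = $3,500.00 / $48.32 = 72.43 → 73 months.

73 months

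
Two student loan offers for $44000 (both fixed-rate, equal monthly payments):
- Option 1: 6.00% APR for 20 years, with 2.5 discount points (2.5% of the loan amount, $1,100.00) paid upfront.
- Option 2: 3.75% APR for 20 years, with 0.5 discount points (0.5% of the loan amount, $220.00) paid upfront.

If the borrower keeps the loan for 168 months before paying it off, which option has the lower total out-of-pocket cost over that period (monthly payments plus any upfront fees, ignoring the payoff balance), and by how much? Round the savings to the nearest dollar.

Option 1: monthly rate = 6%/12 = 0.0050000; payment = 44,000 × 0.0050000 / (1 − (1+0.0050000)^−240) = $315.23.
Option 2: monthly rate = 3.75%/12 = 0.0031250; payment = 44,000 × 0.0031250 / (1 − (1+0.0031250)^−240) = $260.87.
Over 168 months: Option 1 costs 168 × $315.23 + $1,100.00 = $54,058.64; Option 2 costs 168 × $260.87 + $220.00 = $44,046.16.
Option 2 is cheaper by $54,058.64 − $44,046.16 = $10,012.48.

Option 2 by $10,012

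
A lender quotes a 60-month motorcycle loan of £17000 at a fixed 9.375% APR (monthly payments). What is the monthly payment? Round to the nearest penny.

At 9.375% the monthly rate is 0.0078125, so the payment is 17,000 × 0.0078125 / (1 − 1.0078125^−60) = £355.99.

£355.99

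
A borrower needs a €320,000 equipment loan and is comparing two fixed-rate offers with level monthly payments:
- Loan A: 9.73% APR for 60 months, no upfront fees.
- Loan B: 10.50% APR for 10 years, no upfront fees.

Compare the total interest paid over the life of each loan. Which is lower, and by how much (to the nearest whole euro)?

Loan A by €112,753

Loan A: at 9.73% the monthly rate is 0.0081083, so the payment is 320,000 × 0.0081083 / (1 − 1.0081083^−60) = €6,756.62.
Total interest on Loan A = 60 × €6,756.62 − €320,000 = €85,397.20.
Loan B: at 10.50% the monthly rate is 0.0087500, so the payment is 320,000 × 0.0087500 / (1 − 1.0087500^−120) = €4,317.92.
Total interest on Loan B = 120 × €4,317.92 − €320,000 = €198,150.40.
Loan A is lower by €112,753.20.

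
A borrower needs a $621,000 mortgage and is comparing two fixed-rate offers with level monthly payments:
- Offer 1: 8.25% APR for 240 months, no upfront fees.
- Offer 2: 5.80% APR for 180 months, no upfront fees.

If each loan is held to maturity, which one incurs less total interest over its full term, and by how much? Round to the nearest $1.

Offer 2 by $338,691

Offer 1: at 8.25% the monthly rate is 0.0068750, so the payment is 621,000 × 0.0068750 / (1 − 1.0068750^−240) = $5,291.33.
Total interest on Offer 1 = 240 × $5,291.33 − $621,000 = $648,919.20.
Offer 2: monthly rate = 5.8%/12 = 0.0048333; payment = 621,000 × 0.0048333 / (1 − (1+0.0048333)^−180) = $5,173.49.
Total interest on Offer 2 = 180 × $5,173.49 − $621,000 = $310,228.20.
Offer 2 is lower by $338,691.00.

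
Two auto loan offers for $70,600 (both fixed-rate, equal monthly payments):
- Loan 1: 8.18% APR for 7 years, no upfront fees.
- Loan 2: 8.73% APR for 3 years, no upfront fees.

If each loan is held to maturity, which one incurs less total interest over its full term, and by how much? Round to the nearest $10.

Loan 1: at 8.18% the monthly rate is 0.0068167, so the payment is 70,600 × 0.0068167 / (1 − 1.0068167^−84) = $1,106.73.
Total interest on Loan 1 = 84 × $1,106.73 − $70,600 = $22,365.32.
Loan 2: monthly rate = 8.73%/12 = 0.0072750; payment = 70,600 × 0.0072750 / (1 − (1+0.0072750)^−36) = $2,236.20.
Total interest on Loan 2 = 36 × $2,236.20 − $70,600 = $9,903.20.
Loan 2 is lower by $12,462.12.

Loan 2 by $12,460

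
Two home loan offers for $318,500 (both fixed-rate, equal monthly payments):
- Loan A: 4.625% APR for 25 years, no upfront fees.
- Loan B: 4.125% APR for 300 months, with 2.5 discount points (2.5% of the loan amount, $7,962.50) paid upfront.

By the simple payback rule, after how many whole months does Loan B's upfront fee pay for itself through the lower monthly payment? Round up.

Loan A: monthly rate = 4.625%/12 = 0.0038542; payment = 318,500 × 0.0038542 / (1 − (1+0.0038542)^−300) = $1,793.00.
Loan B: at 4.125% the monthly rate is 0.0034375, so the payment is 318,500 × 0.0034375 / (1 − 1.0034375^−300) = $1,703.22.
Monthly savings = $1,793.00 − $1,703.22 = $89.78.
Break-even = $7,962.50 / $89.78 = 88.69 → 89 months.

89 months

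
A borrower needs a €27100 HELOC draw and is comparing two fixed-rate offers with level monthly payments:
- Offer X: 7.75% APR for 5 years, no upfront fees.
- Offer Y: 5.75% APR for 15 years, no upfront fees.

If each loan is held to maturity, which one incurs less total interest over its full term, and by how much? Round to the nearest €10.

Offer X by €7,730

Offer X: monthly rate = 7.75%/12 = 0.0064583; payment = 27,100 × 0.0064583 / (1 − (1+0.0064583)^−60) = €546.25.
Total interest on Offer X = 60 × €546.25 − €27,100 = €5,675.00.
Offer Y: monthly rate = 5.75%/12 = 0.0047917; payment = 27,100 × 0.0047917 / (1 − (1+0.0047917)^−180) = €225.04.
Total interest on Offer Y = 180 × €225.04 − €27,100 = €13,407.20.
Offer X is lower by €7,732.20.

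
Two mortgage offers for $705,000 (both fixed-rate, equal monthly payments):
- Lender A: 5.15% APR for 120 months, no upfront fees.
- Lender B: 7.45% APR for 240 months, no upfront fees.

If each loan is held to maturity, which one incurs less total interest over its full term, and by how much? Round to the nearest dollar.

Lender A: monthly rate = 5.15%/12 = 0.0042917; payment = 705,000 × 0.0042917 / (1 − (1+0.0042917)^−120) = $7,529.42.
Total interest on Lender A = 120 × $7,529.42 − $705,000 = $198,530.40.
Lender B: monthly rate = 7.45%/12 = 0.0062083; payment = 705,000 × 0.0062083 / (1 − (1+0.0062083)^−240) = $5,657.90.
Total interest on Lender B = 240 × $5,657.90 − $705,000 = $652,896.00.
Lender A is lower by $454,365.60.

Lender A by $454,366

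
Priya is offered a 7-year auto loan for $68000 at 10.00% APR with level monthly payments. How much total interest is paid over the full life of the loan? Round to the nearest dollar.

$26,826

At 10.00% the monthly rate is 0.0083333, so the payment is 68,000 × 0.0083333 / (1 − 1.0083333^−84) = $1,128.88.
Total paid = 84 × $1,128.88 = $94,825.92; interest = $94,825.92 − $68,000 = $26,825.92.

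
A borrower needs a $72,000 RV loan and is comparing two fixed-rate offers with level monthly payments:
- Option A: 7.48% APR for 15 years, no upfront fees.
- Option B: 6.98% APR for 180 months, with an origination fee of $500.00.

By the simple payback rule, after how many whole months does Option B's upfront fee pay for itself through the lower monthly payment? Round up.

25 months

Option A: monthly rate = 7.48%/12 = 0.0062333; payment = 72,000 × 0.0062333 / (1 − (1+0.0062333)^−180) = $666.63.
Option B: at 6.98% the monthly rate is 0.0058167, so the payment is 72,000 × 0.0058167 / (1 − 1.0058167^−180) = $646.35.
Monthly savings = $666.63 − $646.35 = $20.28.
Break-even = $500.00 / $20.28 = 24.65 → 25 months.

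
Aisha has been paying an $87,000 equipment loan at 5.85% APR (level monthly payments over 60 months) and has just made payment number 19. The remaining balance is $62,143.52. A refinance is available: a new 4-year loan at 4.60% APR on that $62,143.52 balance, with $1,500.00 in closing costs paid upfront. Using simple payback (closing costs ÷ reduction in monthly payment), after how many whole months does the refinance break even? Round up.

Current payment = 87,000 × 5.85%/12 / (1 − (1+0.0048750)^−60) = $1,675.89.
Refinanced payment = 62,143.52 × 0.0038333 / (1 − (1+0.0038333)^−48) = $1,419.89.
Monthly savings = $1,675.89 − $1,419.89 = $256.00.
Break-even = $1,500.00 / $256.00 = 5.86 → 6 months.

6 months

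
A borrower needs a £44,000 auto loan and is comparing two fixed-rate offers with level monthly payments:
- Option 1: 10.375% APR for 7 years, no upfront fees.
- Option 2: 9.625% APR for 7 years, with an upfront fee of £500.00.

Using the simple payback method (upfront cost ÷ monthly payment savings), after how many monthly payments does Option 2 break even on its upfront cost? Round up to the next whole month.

Option 1: at 10.375% the monthly rate is 0.0086458, so the payment is 44,000 × 0.0086458 / (1 − 1.0086458^−84) = £739.01.
Option 2: monthly rate = 9.625%/12 = 0.0080208; payment = 44,000 × 0.0080208 / (1 − (1+0.0080208)^−84) = £721.95.
Monthly savings = £739.01 − £721.95 = £17.06.
Break-even = £500.00 / £17.06 = 29.31 → 30 months.

30 months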